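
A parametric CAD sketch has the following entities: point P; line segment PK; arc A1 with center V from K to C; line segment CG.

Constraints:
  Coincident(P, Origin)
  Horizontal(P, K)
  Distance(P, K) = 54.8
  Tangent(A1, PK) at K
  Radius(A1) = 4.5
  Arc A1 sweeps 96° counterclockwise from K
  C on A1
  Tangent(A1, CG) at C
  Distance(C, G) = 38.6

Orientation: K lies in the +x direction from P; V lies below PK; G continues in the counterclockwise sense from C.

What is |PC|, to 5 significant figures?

50.570

P is at the origin; P and K share the same y with |PK| = 54.8 and K on the +x side, so K = (54.800, 0.0000). The tangent condition forces VK to be normal to PK, so V = K + (0, -4.5) = (54.800, -4.5000). On A1, K sits at bearing 90° from V; a 96° counterclockwise sweep puts C at bearing 186°, so C = V + 4.5·(cos 186°, sin 186°) = (50.325, -4.9704). Then |PC| = |C − P| = 50.570.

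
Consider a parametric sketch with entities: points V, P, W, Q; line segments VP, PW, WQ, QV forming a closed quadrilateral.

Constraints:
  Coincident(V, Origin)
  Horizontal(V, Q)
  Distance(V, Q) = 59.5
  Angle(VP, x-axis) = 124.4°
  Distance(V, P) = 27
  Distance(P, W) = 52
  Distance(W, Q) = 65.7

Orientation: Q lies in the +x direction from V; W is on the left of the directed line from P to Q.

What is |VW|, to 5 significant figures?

60.866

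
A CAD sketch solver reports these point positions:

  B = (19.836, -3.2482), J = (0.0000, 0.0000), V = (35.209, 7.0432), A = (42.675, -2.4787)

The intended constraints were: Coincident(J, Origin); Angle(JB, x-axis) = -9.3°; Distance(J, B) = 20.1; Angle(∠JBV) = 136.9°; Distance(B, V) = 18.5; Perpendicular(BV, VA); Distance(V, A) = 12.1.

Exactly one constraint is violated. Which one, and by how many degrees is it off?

Perpendicular(BV, VA) — off by 4.30°.

J = (0.00, 0.00) ✓; JB at -9.300° ✓; |JB| = 20.10 ✓; ∠JBV = 136.9° ✓; |BV| = 18.50 ✓; ∠(BV, VA) = 85.70° ✗; |VA| = 12.10 ✓.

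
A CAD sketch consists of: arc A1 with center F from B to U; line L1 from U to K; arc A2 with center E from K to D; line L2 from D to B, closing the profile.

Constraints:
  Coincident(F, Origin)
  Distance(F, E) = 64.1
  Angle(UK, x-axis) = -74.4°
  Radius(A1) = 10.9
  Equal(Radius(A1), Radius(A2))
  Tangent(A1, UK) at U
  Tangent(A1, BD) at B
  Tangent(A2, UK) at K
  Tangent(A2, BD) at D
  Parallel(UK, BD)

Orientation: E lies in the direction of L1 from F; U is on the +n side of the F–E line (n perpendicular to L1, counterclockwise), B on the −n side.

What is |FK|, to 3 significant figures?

65.0

The slot axis is L1's direction at -74.4°, so u = (cos -74.4°, sin -74.4°) = (0.269, -0.963) and n = (−sin -74.4°, cos -74.4°) = (0.963, 0.269). F is at the origin and E lies 64.1 along u from F, so E = 64.1·u = (17.2, -61.7). Tangency of A1 to both parallel lines with radius 10.9 puts U and B at F ± 10.9·n: U = (10.5, 2.93), B = (-10.5, -2.93). Equal radii place K and D the same way about E: K = E + 10.9·n = (27.7, -58.8), D = E − 10.9·n = (6.74, -64.7). Then |FK| = |K − F| = 65.0.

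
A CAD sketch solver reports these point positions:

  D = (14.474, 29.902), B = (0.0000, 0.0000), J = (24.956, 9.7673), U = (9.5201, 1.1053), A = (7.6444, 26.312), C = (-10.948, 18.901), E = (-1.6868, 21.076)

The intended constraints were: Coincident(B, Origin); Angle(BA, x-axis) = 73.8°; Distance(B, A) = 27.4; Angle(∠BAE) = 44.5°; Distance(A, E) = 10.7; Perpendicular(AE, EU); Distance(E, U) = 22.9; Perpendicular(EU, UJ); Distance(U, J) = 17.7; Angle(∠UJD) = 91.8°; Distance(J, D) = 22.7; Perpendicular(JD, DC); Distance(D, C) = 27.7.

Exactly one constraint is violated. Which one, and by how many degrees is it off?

Perpendicular(JD, DC) — off by 4.10°.

B = (0.00, 0.00) ✓; BA at 73.80° ✓; |BA| = 27.40 ✓; ∠BAE = 44.50° ✓; |AE| = 10.70 ✓; ∠(AE, EU) = 90.00° ✓; |EU| = 22.90 ✓; ∠(EU, UJ) = 90.00° ✓; |UJ| = 17.70 ✓; ∠UJD = 91.80° ✓; |JD| = 22.70 ✓; ∠(JD, DC) = 85.90° ✗; |DC| = 27.70 ✓.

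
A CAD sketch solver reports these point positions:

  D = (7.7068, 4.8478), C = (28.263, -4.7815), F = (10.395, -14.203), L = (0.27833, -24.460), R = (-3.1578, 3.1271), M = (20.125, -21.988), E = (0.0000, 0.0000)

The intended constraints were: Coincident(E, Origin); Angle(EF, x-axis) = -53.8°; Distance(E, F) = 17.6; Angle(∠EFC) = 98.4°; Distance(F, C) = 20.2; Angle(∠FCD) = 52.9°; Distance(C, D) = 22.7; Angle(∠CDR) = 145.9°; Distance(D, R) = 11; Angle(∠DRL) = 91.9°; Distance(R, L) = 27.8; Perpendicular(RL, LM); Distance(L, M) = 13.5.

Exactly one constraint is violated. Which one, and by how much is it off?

Distance(L, M) = 13.5 — off by 6.50.

E = (0.00, 0.00) ✓; EF at -53.80° ✓; |EF| = 17.60 ✓; ∠EFC = 98.40° ✓; |FC| = 20.20 ✓; ∠FCD = 52.90° ✓; |CD| = 22.70 ✓; ∠CDR = 145.9° ✓; |DR| = 11.00 ✓; ∠DRL = 91.90° ✓; |RL| = 27.80 ✓; ∠(RL, LM) = 90.00° ✓; |LM| = 20.00 ✗.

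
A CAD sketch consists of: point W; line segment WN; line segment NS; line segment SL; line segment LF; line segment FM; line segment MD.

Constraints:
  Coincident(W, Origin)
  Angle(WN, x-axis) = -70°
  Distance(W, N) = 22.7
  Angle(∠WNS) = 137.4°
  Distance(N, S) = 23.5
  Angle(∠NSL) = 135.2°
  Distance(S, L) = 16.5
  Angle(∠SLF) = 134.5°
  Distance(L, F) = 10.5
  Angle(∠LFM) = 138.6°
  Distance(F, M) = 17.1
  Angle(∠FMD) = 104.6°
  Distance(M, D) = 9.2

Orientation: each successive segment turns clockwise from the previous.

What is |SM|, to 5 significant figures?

34.895

W is at the origin; WN runs at -70.0° with length 22.7, so N = (7.7639, -21.331). ∠WNS = 137.4° gives NS at -112.60° from the x-axis; with |NS| = 23.5, S = (-1.2671, -43.026). ∠NSL = 135.2° gives SL at -157.40° from the x-axis; with |SL| = 16.5, L = (-16.500, -49.367). ∠SLF = 134.5° gives LF at 157.10° from the x-axis; with |LF| = 10.5, F = (-26.172, -45.282). ∠LFM = 138.6° gives FM at 115.70° from the x-axis; with |FM| = 17.1, M = (-33.588, -29.873). Then |SM| = |M − S| = 34.895.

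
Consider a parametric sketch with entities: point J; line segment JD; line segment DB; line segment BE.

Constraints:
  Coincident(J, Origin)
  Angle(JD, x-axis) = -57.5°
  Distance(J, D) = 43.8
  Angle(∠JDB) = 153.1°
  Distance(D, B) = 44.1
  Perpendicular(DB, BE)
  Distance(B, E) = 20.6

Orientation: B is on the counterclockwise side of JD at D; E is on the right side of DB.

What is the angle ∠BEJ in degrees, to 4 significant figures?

64.08°

∠JDB = 153.1°, so DB runs at -57.5° + (180° − 153.1°) = -30.60° from the x-axis; with |DB| = 44.1, B = D + 44.1·(cos -30.60°, sin -30.60°) = (61.49, -59.39). DB ⟂ BE; with |BE| = 20.6 on the right of DB, E = B + 20.6·(-0.5090, -0.8607) = (51.01, -77.12). Then cos ∠BEJ = EB·EJ / (|EB||EJ|), giving 64.08°.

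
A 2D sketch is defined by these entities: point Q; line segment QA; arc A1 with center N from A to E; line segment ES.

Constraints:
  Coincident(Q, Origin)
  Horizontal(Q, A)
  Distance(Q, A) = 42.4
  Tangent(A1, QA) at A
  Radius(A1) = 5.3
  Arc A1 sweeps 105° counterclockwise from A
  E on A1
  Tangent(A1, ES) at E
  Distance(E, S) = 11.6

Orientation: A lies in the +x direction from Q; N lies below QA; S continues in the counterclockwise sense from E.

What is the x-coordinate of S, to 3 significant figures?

40.3

Q is at the origin; Q and A share the same y with |QA| = 42.4 and A on the +x side, so A = (42.4, 0.00). A1 meets QA tangentially, so NA is at right angles to QA, so N = A + (0, -5.3) = (42.4, -5.30). On A1, A sits at bearing 90° from N; a 105° counterclockwise sweep puts E at bearing 195°, so E = N + 5.3·(cos 195°, sin 195°) = (37.3, -6.67). A1 meets ES tangentially, so NE is at right angles to ES, so ES runs along (−sin 195°, cos 195°); with |ES| = 11.6, S = (40.3, -17.9). So S.x = 40.3.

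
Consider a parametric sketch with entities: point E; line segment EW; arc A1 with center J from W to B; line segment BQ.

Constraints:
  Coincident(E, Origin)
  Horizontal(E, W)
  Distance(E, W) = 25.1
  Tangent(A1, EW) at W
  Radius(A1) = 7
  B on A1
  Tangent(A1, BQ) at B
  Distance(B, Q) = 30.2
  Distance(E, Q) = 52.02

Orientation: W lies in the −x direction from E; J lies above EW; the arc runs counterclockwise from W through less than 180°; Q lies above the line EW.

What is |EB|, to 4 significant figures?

22.70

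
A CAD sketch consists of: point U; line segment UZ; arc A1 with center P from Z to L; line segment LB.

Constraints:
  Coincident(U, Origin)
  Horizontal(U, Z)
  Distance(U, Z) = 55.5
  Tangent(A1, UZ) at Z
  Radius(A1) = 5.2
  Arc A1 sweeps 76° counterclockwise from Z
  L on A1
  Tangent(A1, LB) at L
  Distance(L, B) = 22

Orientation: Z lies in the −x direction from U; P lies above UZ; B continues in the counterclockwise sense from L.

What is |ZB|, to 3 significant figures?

27.3

On A1, Z sits at bearing -90° from P; a 76° counterclockwise sweep puts L at bearing -14°, so L = P + 5.2·(cos -14°, sin -14°) = (-50.5, 3.94). A1 meets LB tangentially, so PL is at right angles to LB, so LB runs along (−sin -14°, cos -14°); with |LB| = 22.0, B = (-45.1, 25.3). Then |ZB| = |B − Z| = 27.3.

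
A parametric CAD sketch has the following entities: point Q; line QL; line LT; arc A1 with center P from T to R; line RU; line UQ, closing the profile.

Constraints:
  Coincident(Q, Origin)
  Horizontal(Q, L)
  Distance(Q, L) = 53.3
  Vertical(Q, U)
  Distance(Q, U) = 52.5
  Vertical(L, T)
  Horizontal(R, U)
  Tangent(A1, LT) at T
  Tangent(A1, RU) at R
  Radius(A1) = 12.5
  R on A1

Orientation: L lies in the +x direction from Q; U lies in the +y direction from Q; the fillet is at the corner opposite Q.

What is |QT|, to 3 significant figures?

66.6

Q is at the origin; QL is horizontal with |QL| = 53.3 and L on the +x side, so L = (53.3, 0.00). QU is vertical with |QU| = 52.5 and U on the +y side, so U = (0.00, 52.5). The virtual corner opposite Q is at (53.3, 52.5). Tangency of A1 to LT means the radius PT is perpendicular to LT and A1 meets RU tangentially, so PR is at right angles to RU, with radius 12.5, so the center P sits 12.5 in from both sides at P = (40.8, 40.0). That places the tangent points at T = (53.3, 40.0) on LT and R = (40.8, 52.5) on RU. Then |QT| = |T − Q| = 66.6.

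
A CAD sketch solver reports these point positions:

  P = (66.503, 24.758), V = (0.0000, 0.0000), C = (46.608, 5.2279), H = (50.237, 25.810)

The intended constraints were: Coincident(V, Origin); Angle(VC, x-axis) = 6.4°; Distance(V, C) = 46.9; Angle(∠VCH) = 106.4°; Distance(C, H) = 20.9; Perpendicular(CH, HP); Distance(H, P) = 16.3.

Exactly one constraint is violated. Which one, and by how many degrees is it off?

Perpendicular(CH, HP) — off by 6.30°.

V = (0.00, 0.00) ✓; VC at 6.400° ✓; |VC| = 46.90 ✓; ∠VCH = 106.4° ✓; |CH| = 20.90 ✓; ∠(CH, HP) = 83.70° ✗; |HP| = 16.30 ✓.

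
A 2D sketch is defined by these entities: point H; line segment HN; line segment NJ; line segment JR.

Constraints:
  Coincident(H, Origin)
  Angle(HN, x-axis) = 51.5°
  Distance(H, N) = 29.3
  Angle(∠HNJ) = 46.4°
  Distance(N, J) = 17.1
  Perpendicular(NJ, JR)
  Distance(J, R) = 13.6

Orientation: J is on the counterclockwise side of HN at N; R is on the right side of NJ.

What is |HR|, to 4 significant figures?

34.96

H is at the origin; HN runs at 51.5° with length 29.3, so N = 29.3·(cos 51.5°, sin 51.5°) = (18.24, 22.93). ∠HNJ = 46.4°, so NJ runs at 51.5° + (180° − 46.4°) = 185.1° from the x-axis; with |NJ| = 17.1, J = N + 17.1·(cos 185.1°, sin 185.1°) = (1.207, 21.41). NJ is perpendicular to JR; with |JR| = 13.6 on the right of NJ, R = J + 13.6·(-0.08889, 0.9960) = (-0.001586, 34.96). Then |HR| = |R − H| = 34.96.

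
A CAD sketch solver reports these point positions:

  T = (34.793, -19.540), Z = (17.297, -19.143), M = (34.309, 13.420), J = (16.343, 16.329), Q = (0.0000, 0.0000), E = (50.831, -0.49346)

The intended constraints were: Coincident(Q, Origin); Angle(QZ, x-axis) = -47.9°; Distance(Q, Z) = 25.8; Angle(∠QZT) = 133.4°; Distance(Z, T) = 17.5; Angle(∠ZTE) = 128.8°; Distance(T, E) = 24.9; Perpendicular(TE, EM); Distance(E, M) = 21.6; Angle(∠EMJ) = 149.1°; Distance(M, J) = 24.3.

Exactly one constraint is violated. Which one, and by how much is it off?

Distance(M, J) = 24.3 — off by 6.10.

Q = (0.00, 0.00) ✓; QZ at -47.90° ✓; |QZ| = 25.80 ✓; ∠QZT = 133.4° ✓; |ZT| = 17.50 ✓; ∠ZTE = 128.8° ✓; |TE| = 24.90 ✓; ∠(TE, EM) = 90.00° ✓; |EM| = 21.60 ✓; ∠EMJ = 149.1° ✓; |MJ| = 18.20 ✗.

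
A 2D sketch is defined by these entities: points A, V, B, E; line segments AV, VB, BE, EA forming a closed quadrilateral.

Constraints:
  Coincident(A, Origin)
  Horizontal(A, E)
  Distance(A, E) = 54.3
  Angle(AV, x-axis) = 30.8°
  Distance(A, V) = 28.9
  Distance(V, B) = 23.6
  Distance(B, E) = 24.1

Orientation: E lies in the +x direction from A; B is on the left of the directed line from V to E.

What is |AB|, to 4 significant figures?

52.28

Checks: |VB| = 23.60 ✓; |BE| = 24.10 ✓.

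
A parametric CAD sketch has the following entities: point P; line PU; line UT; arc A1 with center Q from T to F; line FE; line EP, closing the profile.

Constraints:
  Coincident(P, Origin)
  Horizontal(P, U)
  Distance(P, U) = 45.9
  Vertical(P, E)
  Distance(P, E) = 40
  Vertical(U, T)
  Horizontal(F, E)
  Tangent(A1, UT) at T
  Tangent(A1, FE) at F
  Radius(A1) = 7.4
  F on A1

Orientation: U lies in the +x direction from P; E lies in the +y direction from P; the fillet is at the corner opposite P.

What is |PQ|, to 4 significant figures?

50.45

P is at the origin; PU is horizontal with |PU| = 45.9 and U on the +x side, so U = (45.90, 0.000). PE is vertical with |PE| = 40.0 and E on the +y side, so E = (0.000, 40.00). The virtual corner opposite P is at (45.90, 40.00). A1 meets UT tangentially, so QT is at right angles to UT and tangency of A1 to FE means the radius QF is perpendicular to FE, with radius 7.4, so the center Q sits 7.4 in from both sides at Q = (38.50, 32.60). Then |PQ| = |Q − P| = 50.45.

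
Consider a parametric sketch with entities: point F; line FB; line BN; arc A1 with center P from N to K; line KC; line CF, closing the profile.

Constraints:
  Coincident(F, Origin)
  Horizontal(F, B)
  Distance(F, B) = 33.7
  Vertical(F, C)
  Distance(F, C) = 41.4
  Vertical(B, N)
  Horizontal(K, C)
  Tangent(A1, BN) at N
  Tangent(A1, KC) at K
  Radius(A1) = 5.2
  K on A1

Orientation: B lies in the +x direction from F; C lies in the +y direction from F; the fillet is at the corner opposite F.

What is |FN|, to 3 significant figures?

49.5

The virtual corner opposite F is at (33.7, 41.4). A1 meets BN tangentially, so PN is at right angles to BN and the tangent condition forces PK to be normal to KC, with radius 5.2, so the center P sits 5.2 in from both sides at P = (28.5, 36.2). That places the tangent points at N = (33.7, 36.2) on BN and K = (28.5, 41.4) on KC. Then |FN| = |N − F| = 49.5.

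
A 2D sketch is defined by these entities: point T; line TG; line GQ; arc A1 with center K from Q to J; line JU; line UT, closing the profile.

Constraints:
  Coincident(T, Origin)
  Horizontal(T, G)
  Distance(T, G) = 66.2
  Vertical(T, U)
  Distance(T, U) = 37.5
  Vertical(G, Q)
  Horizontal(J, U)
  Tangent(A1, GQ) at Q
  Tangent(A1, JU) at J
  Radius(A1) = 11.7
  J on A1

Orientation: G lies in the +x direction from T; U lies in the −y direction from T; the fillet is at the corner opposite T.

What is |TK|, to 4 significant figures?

60.30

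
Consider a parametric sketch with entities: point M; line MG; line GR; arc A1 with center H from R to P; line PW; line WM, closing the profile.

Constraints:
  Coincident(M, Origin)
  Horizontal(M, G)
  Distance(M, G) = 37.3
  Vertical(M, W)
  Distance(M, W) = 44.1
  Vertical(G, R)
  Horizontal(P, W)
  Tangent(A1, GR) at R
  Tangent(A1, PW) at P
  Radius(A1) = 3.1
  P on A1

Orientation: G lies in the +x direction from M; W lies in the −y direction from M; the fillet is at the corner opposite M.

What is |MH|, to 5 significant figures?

53.391

M and W share the same x with |MW| = 44.1 and W on the −y side, so W = (0.0000, -44.100). The virtual corner opposite M is at (37.300, -44.100). A1 meets GR tangentially, so HR is at right angles to GR and tangency of A1 to PW means the radius HP is perpendicular to PW, with radius 3.1, so the center H sits 3.1 in from both sides at H = (34.200, -41.000). Then |MH| = |H − M| = 53.391.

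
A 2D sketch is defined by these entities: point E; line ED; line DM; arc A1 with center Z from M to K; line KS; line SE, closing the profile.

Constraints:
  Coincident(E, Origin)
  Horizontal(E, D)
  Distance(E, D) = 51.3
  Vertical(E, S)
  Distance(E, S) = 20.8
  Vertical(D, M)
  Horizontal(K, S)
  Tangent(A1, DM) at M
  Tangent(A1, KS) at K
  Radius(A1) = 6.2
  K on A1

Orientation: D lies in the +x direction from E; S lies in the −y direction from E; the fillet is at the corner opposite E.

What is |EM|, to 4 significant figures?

53.34

E is at the origin; E and D share the same y with |ED| = 51.3 and D on the +x side, so D = (51.30, 0.000). ES is vertical with |ES| = 20.8 and S on the −y side, so S = (0.000, -20.80). The virtual corner opposite E is at (51.30, -20.80). The tangent condition forces ZM to be normal to DM and A1 meets KS tangentially, so ZK is at right angles to KS, with radius 6.2, so the center Z sits 6.2 in from both sides at Z = (45.10, -14.60). That places the tangent points at M = (51.30, -14.60) on DM and K = (45.10, -20.80) on KS. Then |EM| = |M − E| = 53.34.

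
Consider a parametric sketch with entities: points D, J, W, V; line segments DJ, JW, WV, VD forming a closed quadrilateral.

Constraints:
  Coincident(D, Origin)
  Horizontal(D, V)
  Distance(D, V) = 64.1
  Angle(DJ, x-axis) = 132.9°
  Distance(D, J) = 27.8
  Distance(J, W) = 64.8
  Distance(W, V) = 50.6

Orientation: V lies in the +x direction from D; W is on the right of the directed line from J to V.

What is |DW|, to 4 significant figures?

37.06

D is at the origin; D and V share the same y with |DV| = 64.1 and V in +x, so V = (64.1, 0). DJ runs at 132.9° with |DJ| = 27.8, so J = (-18.92, 20.36). W is determined by |JW| = 64.8 and |WV| = 50.6 together: it lies at the intersection of circle(J, 64.8) and circle(V, 50.6). With |JV| = 85.49, the foot of the radical line on JV is 52.33 from J and the perpendicular offset is √(64.8² − 52.33²) = 38.22. Taking the right-of-JV solution: W = (22.79, -29.22).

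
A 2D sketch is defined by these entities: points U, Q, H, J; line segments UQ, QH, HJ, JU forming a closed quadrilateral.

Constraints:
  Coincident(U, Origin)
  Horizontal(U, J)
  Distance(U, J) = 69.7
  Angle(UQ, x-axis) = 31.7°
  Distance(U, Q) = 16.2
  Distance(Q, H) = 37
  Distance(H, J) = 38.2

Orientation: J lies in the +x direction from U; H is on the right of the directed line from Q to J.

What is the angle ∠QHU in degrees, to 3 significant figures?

22.3°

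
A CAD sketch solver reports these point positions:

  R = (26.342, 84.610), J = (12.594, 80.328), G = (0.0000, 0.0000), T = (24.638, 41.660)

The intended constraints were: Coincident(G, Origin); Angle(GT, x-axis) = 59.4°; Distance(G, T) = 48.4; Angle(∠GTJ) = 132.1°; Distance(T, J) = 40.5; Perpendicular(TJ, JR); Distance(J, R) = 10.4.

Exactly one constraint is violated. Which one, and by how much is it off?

Distance(J, R) = 10.4 — off by 4.00.

G = (0.00, 0.00) ✓; GT at 59.40° ✓; |GT| = 48.40 ✓; ∠GTJ = 132.1° ✓; |TJ| = 40.50 ✓; ∠(TJ, JR) = 90.00° ✓; |JR| = 14.40 ✗.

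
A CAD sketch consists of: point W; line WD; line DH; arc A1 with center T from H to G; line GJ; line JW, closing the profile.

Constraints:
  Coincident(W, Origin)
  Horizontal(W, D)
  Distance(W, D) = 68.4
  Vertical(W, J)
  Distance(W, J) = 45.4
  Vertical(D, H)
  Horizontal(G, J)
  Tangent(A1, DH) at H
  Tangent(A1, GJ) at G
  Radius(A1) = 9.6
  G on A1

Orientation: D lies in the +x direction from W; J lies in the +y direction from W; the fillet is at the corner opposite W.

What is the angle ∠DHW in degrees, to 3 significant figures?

62.4°

W is at the origin; W and D share the same y with |WD| = 68.4 and D on the +x side, so D = (68.4, 0.00). WJ is vertical with |WJ| = 45.4 and J on the +y side, so J = (0.00, 45.4). The virtual corner opposite W is at (68.4, 45.4). Tangency of A1 to DH means the radius TH is perpendicular to DH and tangency of A1 to GJ means the radius TG is perpendicular to GJ, with radius 9.6, so the center T sits 9.6 in from both sides at T = (58.8, 35.8). That places the tangent points at H = (68.4, 35.8) on DH and G = (58.8, 45.4) on GJ. Then cos ∠DHW = HD·HW / (|HD||HW|), giving 62.4°.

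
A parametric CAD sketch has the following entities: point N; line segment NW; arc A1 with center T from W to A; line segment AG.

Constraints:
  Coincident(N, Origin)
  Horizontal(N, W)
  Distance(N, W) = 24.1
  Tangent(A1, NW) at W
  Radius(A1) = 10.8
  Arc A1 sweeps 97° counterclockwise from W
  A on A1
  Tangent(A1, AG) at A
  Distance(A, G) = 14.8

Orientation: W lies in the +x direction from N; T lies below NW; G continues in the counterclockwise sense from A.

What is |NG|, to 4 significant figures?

30.81

On A1, W sits at bearing 90° from T; a 97° counterclockwise sweep puts A at bearing 187°, so A = T + 10.8·(cos 187°, sin 187°) = (13.38, -12.12). A1 meets AG tangentially, so TA is at right angles to AG, so AG runs along (−sin 187°, cos 187°); with |AG| = 14.8, G = (15.18, -26.81). Then |NG| = |G − N| = 30.81.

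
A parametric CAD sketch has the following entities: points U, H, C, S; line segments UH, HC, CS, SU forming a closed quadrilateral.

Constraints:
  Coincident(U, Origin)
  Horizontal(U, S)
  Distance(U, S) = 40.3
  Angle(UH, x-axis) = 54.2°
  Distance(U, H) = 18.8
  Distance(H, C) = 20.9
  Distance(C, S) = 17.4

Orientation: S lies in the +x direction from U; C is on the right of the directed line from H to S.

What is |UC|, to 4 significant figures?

23.08

Checks: U = (0.00, 0.00) ✓; |HC| = 20.90 ✓; |CS| = 17.40 ✓.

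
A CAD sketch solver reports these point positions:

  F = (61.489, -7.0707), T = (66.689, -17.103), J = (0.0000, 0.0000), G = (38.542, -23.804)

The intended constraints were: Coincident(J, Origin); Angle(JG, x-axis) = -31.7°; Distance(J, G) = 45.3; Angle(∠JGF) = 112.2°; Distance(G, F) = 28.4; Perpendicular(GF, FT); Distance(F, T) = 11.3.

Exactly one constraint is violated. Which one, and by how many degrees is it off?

Perpendicular(GF, FT) — off by 8.70°.

J = (0.00, 0.00) ✓; JG at -31.70° ✓; |JG| = 45.30 ✓; ∠JGF = 112.2° ✓; |GF| = 28.40 ✓; ∠(GF, FT) = 98.70° ✗; |FT| = 11.30 ✓.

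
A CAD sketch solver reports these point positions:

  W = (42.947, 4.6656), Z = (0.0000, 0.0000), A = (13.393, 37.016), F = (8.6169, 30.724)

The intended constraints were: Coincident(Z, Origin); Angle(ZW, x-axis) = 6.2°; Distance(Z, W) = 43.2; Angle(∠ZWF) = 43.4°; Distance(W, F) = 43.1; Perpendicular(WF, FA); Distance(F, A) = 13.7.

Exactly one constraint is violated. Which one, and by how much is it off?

Distance(F, A) = 13.7 — off by 5.80.

Z = (0.00, 0.00) ✓; ZW at 6.200° ✓; |ZW| = 43.20 ✓; ∠ZWF = 43.40° ✓; |WF| = 43.10 ✓; ∠(WF, FA) = 90.00° ✓; |FA| = 7.899 ✗.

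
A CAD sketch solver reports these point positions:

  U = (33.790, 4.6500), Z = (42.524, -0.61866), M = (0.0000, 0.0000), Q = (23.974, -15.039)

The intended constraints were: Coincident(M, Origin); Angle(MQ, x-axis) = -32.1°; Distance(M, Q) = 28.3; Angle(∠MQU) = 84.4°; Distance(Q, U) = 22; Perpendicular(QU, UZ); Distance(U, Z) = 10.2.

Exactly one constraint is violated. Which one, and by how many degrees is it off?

Perpendicular(QU, UZ) — off by 4.60°.

M = (0.00, 0.00) ✓; MQ at -32.10° ✓; |MQ| = 28.30 ✓; ∠MQU = 84.40° ✓; |QU| = 22.00 ✓; ∠(QU, UZ) = 94.60° ✗; |UZ| = 10.20 ✓.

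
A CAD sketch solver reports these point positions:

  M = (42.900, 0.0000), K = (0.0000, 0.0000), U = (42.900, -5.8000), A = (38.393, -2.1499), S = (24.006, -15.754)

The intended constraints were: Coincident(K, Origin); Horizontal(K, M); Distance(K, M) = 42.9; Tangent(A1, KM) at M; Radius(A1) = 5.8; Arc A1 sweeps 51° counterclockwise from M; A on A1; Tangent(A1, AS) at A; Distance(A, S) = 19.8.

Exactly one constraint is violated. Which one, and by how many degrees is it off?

Tangent(A1, AS) at A — off by 7.60°.

K = (0.00, 0.00) ✓; K.y = 0.00, M.y = 0.00 ✓; |KM| = 42.90 ✓; ∠(UM, MK) = 90.00° ✓; |UM| = 5.800 ✓; bearing(U→A) − bearing(U→M) = 51.00° ✓; |UA| = 5.800 ✓; ∠(UA, AS) = 97.60° ✗; |AS| = 19.80 ✓.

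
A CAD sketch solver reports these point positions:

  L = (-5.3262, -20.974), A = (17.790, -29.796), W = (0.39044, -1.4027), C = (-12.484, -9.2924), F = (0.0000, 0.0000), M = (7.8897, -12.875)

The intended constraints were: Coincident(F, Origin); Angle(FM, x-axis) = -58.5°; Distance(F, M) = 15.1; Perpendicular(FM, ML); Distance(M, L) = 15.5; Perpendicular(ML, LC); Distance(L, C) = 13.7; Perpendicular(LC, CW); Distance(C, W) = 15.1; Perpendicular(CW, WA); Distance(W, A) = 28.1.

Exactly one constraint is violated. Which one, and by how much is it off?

Distance(W, A) = 28.1 — off by 5.20.

F = (0.00, 0.00) ✓; FM at -58.50° ✓; |FM| = 15.10 ✓; ∠(FM, ML) = 90.00° ✓; |ML| = 15.50 ✓; ∠(ML, LC) = 90.00° ✓; |LC| = 13.70 ✓; ∠(LC, CW) = 90.00° ✓; |CW| = 15.10 ✓; ∠(CW, WA) = 90.00° ✓; |WA| = 33.30 ✗.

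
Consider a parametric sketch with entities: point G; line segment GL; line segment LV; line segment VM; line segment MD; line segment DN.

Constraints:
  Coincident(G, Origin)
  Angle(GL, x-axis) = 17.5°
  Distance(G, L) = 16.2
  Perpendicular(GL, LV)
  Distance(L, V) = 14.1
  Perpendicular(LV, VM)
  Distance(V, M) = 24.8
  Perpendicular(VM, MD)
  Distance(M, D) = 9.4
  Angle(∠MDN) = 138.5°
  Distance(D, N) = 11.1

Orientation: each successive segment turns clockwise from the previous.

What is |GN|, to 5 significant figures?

3.8219

G is at the origin; GL runs at 17.5° with length 16.2, so L = (15.450, 4.8714). GL is perpendicular to LV, so LV runs at -72.500°; with |LV| = 14.1, V = (19.690, -8.5760). The perpendicularity gives VM at right angles to LV, so VM runs at -162.50°; with |VM| = 24.8, M = (-3.9620, -16.033). VM ⟂ MD, so MD runs at 107.50°; with |MD| = 9.4, D = (-6.7886, -7.0685). ∠MDN = 138.5° gives DN at 66.000° from the x-axis; with |DN| = 11.1, N = (-2.2739, 3.0718). Then |GN| = |N − G| = 3.8219.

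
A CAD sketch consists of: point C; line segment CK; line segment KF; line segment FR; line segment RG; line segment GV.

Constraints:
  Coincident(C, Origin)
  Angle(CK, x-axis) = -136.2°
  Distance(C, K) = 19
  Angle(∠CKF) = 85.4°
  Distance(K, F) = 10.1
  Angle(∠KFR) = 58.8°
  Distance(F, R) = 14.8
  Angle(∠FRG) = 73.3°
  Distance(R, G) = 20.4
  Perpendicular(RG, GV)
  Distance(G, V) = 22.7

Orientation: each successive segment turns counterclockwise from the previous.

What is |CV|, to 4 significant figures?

36.86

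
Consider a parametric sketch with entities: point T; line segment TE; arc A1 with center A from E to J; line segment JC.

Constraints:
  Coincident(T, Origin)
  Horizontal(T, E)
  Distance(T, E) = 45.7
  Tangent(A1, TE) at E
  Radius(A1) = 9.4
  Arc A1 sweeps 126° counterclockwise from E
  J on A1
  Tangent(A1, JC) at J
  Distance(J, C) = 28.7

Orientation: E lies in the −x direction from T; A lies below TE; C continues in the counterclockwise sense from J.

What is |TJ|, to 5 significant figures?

55.355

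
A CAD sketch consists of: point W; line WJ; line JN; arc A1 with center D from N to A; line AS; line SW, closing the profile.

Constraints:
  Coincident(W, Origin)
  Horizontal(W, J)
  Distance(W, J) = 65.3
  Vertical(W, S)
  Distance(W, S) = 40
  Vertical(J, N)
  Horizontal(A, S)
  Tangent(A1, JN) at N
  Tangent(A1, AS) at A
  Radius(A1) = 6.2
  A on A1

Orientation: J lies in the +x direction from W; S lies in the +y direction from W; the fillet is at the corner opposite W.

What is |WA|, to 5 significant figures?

71.364

W is at the origin; W and J share the same y with |WJ| = 65.3 and J on the +x side, so J = (65.300, 0.0000). WS is vertical with |WS| = 40.0 and S on the +y side, so S = (0.0000, 40.000). The virtual corner opposite W is at (65.300, 40.000). Tangency of A1 to JN means the radius DN is perpendicular to JN and the tangent condition forces DA to be normal to AS, with radius 6.2, so the center D sits 6.2 in from both sides at D = (59.100, 33.800). That places the tangent points at N = (65.300, 33.800) on JN and A = (59.100, 40.000) on AS. Then |WA| = |A − W| = 71.364.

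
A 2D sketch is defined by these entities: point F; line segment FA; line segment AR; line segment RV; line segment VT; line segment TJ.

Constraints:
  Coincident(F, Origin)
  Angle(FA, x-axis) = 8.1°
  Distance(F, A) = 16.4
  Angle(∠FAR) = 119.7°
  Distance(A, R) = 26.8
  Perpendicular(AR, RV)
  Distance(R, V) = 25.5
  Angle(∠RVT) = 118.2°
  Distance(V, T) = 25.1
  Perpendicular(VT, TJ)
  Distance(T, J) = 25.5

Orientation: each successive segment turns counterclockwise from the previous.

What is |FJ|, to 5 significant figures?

0.99102

F is at the origin; FA runs at 8.1° with length 16.4, so A = (16.236, 2.3108). ∠FAR = 119.7° gives AR at 68.400° from the x-axis; with |AR| = 26.8, R = (26.102, 27.229). The perpendicularity gives RV at right angles to AR, so RV runs at 158.40°; with |RV| = 25.5, V = (2.3928, 36.616). ∠RVT = 118.2° gives VT at -139.80° from the x-axis; with |VT| = 25.1, T = (-16.778, 20.415). The perpendicularity gives TJ at right angles to VT, so TJ runs at -49.800°; with |TJ| = 25.5, J = (-0.31928, 0.93818). Then |FJ| = |J − F| = 0.99102.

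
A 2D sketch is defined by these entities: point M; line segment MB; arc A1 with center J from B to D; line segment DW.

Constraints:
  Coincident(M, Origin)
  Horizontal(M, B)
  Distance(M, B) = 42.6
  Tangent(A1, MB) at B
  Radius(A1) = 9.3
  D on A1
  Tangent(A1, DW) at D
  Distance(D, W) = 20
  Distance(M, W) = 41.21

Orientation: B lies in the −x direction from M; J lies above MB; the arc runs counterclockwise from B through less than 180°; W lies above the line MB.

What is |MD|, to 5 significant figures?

34.331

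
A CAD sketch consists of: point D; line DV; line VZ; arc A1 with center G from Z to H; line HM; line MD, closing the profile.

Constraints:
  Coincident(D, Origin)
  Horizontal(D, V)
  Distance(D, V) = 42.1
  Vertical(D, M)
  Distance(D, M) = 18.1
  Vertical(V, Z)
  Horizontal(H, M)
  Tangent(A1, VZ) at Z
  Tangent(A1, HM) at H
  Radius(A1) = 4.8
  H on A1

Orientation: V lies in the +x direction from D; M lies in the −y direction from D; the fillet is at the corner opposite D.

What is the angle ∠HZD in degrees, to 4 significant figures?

62.53°

D is at the origin; D and V share the same y with |DV| = 42.1 and V on the +x side, so V = (42.10, 0.000). DM is vertical with |DM| = 18.1 and M on the −y side, so M = (0.000, -18.10). The virtual corner opposite D is at (42.10, -18.10). A1 meets VZ tangentially, so GZ is at right angles to VZ and A1 meets HM tangentially, so GH is at right angles to HM, with radius 4.8, so the center G sits 4.8 in from both sides at G = (37.30, -13.30). That places the tangent points at Z = (42.10, -13.30) on VZ and H = (37.30, -18.10) on HM. Then cos ∠HZD = ZH·ZD / (|ZH||ZD|), giving 62.53°.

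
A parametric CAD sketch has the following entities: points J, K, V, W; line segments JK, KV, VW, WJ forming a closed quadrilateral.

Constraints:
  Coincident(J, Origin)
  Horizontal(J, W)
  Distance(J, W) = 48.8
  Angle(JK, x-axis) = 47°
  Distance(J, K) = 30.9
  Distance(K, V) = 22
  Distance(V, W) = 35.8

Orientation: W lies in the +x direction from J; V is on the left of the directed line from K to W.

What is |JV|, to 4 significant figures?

52.52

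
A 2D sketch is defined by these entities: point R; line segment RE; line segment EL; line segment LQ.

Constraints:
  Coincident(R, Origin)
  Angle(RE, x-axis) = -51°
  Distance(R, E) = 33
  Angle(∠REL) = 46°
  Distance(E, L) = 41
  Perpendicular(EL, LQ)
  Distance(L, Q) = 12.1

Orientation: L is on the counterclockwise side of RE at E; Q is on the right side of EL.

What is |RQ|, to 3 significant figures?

40.1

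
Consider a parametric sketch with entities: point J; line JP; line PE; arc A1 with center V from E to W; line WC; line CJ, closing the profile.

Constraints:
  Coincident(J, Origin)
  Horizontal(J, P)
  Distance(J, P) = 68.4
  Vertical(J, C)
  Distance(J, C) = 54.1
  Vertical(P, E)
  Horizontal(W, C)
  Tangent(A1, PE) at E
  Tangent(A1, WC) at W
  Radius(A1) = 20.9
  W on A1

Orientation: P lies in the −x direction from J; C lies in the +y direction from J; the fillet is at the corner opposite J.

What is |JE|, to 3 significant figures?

76.0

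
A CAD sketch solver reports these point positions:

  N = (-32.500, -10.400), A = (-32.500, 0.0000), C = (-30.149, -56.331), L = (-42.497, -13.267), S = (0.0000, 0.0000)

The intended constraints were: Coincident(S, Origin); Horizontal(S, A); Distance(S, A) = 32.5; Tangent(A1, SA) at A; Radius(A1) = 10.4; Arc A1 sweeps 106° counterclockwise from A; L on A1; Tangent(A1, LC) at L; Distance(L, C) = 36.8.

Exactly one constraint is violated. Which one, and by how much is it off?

Distance(L, C) = 36.8 — off by 8.00.

S = (0.00, 0.00) ✓; S.y = 0.00, A.y = 0.00 ✓; |SA| = 32.50 ✓; ∠(NA, AS) = 90.00° ✓; |NA| = 10.40 ✓; bearing(N→L) − bearing(N→A) = 106.0° ✓; |NL| = 10.40 ✓; ∠(NL, LC) = 90.00° ✓; |LC| = 44.80 ✗.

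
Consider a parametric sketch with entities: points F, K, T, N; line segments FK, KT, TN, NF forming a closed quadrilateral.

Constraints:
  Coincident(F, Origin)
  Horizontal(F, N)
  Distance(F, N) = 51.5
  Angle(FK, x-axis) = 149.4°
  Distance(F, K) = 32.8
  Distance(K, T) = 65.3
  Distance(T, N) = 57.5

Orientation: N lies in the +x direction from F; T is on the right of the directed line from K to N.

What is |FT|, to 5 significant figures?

38.464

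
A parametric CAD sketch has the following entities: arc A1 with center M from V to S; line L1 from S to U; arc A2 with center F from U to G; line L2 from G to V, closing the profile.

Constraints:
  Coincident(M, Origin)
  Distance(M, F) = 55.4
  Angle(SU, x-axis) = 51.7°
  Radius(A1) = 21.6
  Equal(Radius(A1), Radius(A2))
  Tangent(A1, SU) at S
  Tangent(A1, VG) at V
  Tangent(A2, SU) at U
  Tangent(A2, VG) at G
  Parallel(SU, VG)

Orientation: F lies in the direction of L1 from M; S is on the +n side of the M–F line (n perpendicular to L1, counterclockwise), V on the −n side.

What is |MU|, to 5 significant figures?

59.462

The slot axis is L1's direction at 51.7°, so u = (cos 51.7°, sin 51.7°) = (0.61978, 0.78478) and n = (−sin 51.7°, cos 51.7°) = (-0.78478, 0.61978). M is at the origin and F lies 55.4 along u from M, so F = 55.4·u = (34.336, 43.477). Tangency of A1 to both parallel lines with radius 21.6 puts S and V at M ± 21.6·n: S = (-16.951, 13.387), V = (16.951, -13.387). Equal radii place U and G the same way about F: U = F + 21.6·n = (17.385, 56.864), G = F − 21.6·n = (51.287, 30.089). Then |MU| = |U − M| = 59.462.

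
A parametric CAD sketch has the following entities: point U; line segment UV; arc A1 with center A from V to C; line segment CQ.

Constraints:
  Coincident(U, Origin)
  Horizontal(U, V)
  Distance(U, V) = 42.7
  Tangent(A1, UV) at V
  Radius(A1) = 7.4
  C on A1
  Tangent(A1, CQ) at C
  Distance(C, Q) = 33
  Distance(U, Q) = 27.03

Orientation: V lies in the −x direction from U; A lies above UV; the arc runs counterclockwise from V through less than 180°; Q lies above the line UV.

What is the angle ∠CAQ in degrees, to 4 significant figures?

77.36°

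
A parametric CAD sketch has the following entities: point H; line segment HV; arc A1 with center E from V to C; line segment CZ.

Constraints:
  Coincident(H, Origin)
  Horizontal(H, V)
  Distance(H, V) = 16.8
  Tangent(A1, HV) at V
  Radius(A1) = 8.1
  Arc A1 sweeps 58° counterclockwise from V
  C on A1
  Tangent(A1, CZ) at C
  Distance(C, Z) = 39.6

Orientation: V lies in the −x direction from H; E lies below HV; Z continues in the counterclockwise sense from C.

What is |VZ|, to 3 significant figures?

46.6

H is at the origin; HV is horizontal with |HV| = 16.8 and V on the −x side, so V = (-16.8, 0.00). Since A1 is tangent to HV there, EV ⟂ HV, so E = V + (0, -8.1) = (-16.8, -8.10). On A1, V sits at bearing 90° from E; a 58° counterclockwise sweep puts C at bearing 148°, so C = E + 8.1·(cos 148°, sin 148°) = (-23.7, -3.81). Tangency of A1 to CZ means the radius EC is perpendicular to CZ, so CZ runs along (−sin 148°, cos 148°); with |CZ| = 39.6, Z = (-44.7, -37.4). Then |VZ| = |Z − V| = 46.6.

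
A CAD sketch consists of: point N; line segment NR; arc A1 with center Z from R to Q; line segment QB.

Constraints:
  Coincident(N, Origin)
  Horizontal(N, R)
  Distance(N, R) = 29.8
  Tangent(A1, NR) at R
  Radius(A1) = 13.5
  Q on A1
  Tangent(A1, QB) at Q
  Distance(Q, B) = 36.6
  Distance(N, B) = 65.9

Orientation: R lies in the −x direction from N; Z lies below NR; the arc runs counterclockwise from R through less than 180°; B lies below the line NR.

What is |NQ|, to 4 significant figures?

45.45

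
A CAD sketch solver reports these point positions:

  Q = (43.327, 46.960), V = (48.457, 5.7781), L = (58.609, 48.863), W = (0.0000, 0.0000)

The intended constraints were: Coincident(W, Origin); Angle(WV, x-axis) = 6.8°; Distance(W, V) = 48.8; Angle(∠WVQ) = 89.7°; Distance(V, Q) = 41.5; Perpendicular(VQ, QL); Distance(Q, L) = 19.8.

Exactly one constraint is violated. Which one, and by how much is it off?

Distance(Q, L) = 19.8 — off by 4.40.

W = (0.00, 0.00) ✓; WV at 6.800° ✓; |WV| = 48.80 ✓; ∠WVQ = 89.70° ✓; |VQ| = 41.50 ✓; ∠(VQ, QL) = 90.00° ✓; |QL| = 15.40 ✗.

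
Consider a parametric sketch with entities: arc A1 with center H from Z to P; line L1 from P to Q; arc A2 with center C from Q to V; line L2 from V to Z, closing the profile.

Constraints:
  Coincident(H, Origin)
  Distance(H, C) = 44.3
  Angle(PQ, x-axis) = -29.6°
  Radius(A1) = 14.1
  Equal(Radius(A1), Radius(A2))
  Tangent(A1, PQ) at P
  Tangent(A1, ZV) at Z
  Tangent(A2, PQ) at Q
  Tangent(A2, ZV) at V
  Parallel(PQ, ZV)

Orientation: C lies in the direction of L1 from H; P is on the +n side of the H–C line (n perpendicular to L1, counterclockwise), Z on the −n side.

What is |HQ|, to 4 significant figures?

46.49

The slot axis is L1's direction at -29.6°, so u = (cos -29.6°, sin -29.6°) = (0.8695, -0.4939) and n = (−sin -29.6°, cos -29.6°) = (0.4939, 0.8695). H is at the origin and C lies 44.3 along u from H, so C = 44.3·u = (38.52, -21.88). Tangency of A1 to both parallel lines with radius 14.1 puts P and Z at H ± 14.1·n: P = (6.965, 12.26), Z = (-6.965, -12.26). Equal radii place Q and V the same way about C: Q = C + 14.1·n = (45.48, -9.622), V = C − 14.1·n = (31.55, -34.14). Then |HQ| = |Q − H| = 46.49.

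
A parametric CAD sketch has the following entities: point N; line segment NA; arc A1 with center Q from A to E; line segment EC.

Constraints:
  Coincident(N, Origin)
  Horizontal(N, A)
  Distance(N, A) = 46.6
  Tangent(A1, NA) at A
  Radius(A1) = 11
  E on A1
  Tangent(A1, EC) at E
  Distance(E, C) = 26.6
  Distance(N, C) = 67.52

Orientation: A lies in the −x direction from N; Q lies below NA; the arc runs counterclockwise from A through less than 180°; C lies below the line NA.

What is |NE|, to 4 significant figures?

58.77

Checks: N = (0.00, 0.00) ✓; |QE| = 11.00 ✓; ∠(QE, EC) = 90.00° ✓; |EC| = 26.60 ✓; |NC| = 67.52 ✓.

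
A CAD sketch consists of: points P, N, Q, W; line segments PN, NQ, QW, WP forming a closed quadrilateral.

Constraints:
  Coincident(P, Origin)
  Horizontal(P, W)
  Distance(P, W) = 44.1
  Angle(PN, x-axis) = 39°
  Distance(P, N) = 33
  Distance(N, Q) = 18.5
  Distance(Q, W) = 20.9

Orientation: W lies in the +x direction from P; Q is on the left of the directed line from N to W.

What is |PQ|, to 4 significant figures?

48.84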